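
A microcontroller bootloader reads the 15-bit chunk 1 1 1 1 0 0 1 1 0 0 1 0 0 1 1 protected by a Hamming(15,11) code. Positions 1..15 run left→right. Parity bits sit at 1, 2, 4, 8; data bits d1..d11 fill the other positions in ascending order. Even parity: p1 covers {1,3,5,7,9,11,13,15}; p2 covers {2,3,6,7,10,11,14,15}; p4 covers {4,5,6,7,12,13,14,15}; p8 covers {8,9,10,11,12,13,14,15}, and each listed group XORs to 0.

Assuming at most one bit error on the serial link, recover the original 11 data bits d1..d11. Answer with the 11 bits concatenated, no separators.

s1 (pos 1,3,5,7,9,11,13,15): 1⊕1⊕0⊕1⊕0⊕1⊕0⊕1 = 1
s2 (pos 2,3,6,7,10,11,14,15): 1⊕1⊕0⊕1⊕0⊕1⊕1⊕1 = 0
s4 (pos 4,5,6,7,12,13,14,15): 1⊕0⊕0⊕1⊕0⊕0⊕1⊕1 = 0
s8 (pos 8,9,10,11,12,13,14,15): 1⊕0⊕0⊕1⊕0⊕0⊕1⊕1 = 0
Syndrome s8…s1 = 0001 → error at position 1.
Flip position 1: 111100110010011 → 011100110010011
Read data bits from positions 3,5,6,7,9,10,11,12,13,14,15: 10010010011

10010010011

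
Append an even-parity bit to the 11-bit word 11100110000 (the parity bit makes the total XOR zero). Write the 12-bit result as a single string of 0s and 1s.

XOR of the 11 data bits: 1⊕1⊕1⊕0⊕0⊕1⊕1⊕0⊕0⊕0⊕0 = 1
Parity bit = 1 (so all 12 bits XOR to 0).

111001100001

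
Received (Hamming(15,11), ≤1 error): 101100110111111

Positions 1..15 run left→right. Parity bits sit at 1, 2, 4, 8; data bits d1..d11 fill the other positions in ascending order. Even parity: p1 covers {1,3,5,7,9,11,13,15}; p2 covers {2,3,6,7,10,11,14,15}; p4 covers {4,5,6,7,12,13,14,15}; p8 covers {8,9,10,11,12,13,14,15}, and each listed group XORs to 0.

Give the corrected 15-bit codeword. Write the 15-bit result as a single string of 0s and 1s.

s1 (pos 1,3,5,7,9,11,13,15): 1⊕1⊕0⊕1⊕0⊕1⊕1⊕1 = 0
s2 (pos 2,3,6,7,10,11,14,15): 0⊕1⊕0⊕1⊕1⊕1⊕1⊕1 = 0
s4 (pos 4,5,6,7,12,13,14,15): 1⊕0⊕0⊕1⊕1⊕1⊕1⊕1 = 0
s8 (pos 8,9,10,11,12,13,14,15): 1⊕0⊕1⊕1⊕1⊕1⊕1⊕1 = 1
Syndrome s8…s1 = 1000 → error at position 8.
Flip position 8: 101100110111111 → 101100100111111

101100100111111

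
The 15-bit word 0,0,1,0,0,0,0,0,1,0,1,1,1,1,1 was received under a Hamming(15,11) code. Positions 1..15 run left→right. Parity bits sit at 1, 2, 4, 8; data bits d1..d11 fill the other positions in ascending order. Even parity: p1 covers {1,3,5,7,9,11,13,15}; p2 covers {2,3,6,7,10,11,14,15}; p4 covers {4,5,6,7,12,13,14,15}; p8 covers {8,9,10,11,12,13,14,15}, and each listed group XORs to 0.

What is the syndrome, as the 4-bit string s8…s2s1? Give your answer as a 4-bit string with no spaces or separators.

s1 (pos 1,3,5,7,9,11,13,15): 0⊕1⊕0⊕0⊕1⊕1⊕1⊕1 = 1
s2 (pos 2,3,6,7,10,11,14,15): 0⊕1⊕0⊕0⊕0⊕1⊕1⊕1 = 0
s4 (pos 4,5,6,7,12,13,14,15): 0⊕0⊕0⊕0⊕1⊕1⊕1⊕1 = 0
s8 (pos 8,9,10,11,12,13,14,15): 0⊕1⊕0⊕1⊕1⊕1⊕1⊕1 = 0
Syndrome s8…s1 = 0001 → error at position 1.

0001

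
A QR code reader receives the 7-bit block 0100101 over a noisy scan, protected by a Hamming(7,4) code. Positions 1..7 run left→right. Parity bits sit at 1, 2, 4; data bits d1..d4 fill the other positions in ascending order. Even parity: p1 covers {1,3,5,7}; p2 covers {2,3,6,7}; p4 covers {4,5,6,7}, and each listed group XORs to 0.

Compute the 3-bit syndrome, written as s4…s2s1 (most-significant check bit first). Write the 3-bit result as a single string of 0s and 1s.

000

s1 (pos 1,3,5,7): 0⊕0⊕1⊕1 = 0
s2 (pos 2,3,6,7): 1⊕0⊕0⊕1 = 0
s4 (pos 4,5,6,7): 0⊕1⊕0⊕1 = 0
Syndrome s4…s1 = 000 → no error.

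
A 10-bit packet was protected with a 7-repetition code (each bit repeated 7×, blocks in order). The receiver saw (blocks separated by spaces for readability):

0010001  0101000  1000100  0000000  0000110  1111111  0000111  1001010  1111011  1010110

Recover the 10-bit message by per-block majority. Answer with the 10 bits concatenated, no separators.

Block 1 (0010001): 2 ones → 0
Block 2 (0101000): 2 ones → 0
Block 3 (1000100): 2 ones → 0
Block 4 (0000000): 0 ones → 0
Block 5 (0000110): 2 ones → 0
Block 6 (1111111): 7 ones → 1
Block 7 (0000111): 3 ones → 0
Block 8 (1001010): 3 ones → 0
Block 9 (1111011): 6 ones → 1
Block 10 (1010110): 4 ones → 1

0000010011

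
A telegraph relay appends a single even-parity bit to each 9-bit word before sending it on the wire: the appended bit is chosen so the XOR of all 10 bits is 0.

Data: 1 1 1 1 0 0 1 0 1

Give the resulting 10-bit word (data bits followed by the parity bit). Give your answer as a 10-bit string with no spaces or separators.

XOR of the 9 data bits: 1⊕1⊕1⊕1⊕0⊕0⊕1⊕0⊕1 = 0
Parity bit = 0 (so all 10 bits XOR to 0).

1111001010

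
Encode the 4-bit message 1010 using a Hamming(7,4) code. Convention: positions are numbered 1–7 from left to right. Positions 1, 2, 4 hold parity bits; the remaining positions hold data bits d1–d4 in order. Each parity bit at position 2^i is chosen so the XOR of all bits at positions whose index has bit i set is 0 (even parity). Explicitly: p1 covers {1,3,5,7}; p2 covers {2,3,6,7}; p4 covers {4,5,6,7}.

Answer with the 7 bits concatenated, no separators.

1011010

Place data at non-parity positions: p1 p2 1 p4 0 1 0
p1 (pos 1,3,5,7): XOR of data positions = 1⊕0⊕0 = 1
p2 (pos 2,3,6,7): XOR of data positions = 1⊕1⊕0 = 0
p4 (pos 4,5,6,7): XOR of data positions = 0⊕1⊕0 = 1
Codeword: 1011010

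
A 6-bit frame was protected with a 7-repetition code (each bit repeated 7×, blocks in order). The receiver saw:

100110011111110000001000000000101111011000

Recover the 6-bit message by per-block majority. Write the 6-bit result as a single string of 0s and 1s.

Block 1 (1001100): 3 ones → 0
Block 2 (1111111): 7 ones → 1
Block 3 (0000001): 1 one → 0
Block 4 (0000000): 0 ones → 0
Block 5 (0010111): 4 ones → 1
Block 6 (1011000): 3 ones → 0

010010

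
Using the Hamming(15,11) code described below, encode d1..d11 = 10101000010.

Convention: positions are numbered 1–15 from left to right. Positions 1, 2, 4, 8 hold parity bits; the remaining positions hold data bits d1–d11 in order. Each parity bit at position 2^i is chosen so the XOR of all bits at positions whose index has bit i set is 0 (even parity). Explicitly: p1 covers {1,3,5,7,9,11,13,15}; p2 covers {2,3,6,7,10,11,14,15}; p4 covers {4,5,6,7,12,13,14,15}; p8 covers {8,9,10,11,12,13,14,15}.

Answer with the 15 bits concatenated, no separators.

011001001000010

Place data at non-parity positions: p1 p2 1 p4 0 1 0 p8 1 0 0 0 0 1 0
p1 (pos 1,3,5,7,9,11,13,15): XOR of data positions = 1⊕0⊕0⊕1⊕0⊕0⊕0 = 0
p2 (pos 2,3,6,7,10,11,14,15): XOR of data positions = 1⊕1⊕0⊕0⊕0⊕1⊕0 = 1
p4 (pos 4,5,6,7,12,13,14,15): XOR of data positions = 0⊕1⊕0⊕0⊕0⊕1⊕0 = 0
p8 (pos 8,9,10,11,12,13,14,15): XOR of data positions = 1⊕0⊕0⊕0⊕0⊕1⊕0 = 0
Codeword: 011001001000010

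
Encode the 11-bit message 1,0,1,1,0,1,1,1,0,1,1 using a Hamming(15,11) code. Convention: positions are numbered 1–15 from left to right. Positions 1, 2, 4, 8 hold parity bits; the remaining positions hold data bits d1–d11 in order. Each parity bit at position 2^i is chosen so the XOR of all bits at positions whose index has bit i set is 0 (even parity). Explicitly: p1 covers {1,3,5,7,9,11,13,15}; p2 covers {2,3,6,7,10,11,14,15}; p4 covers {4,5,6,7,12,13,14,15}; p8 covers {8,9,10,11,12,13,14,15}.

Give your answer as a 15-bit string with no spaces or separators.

011101110111011

Place data at non-parity positions: p1 p2 1 p4 0 1 1 p8 0 1 1 1 0 1 1
p1 (pos 1,3,5,7,9,11,13,15): XOR of data positions = 1⊕0⊕1⊕0⊕1⊕0⊕1 = 0
p2 (pos 2,3,6,7,10,11,14,15): XOR of data positions = 1⊕1⊕1⊕1⊕1⊕1⊕1 = 1
p4 (pos 4,5,6,7,12,13,14,15): XOR of data positions = 0⊕1⊕1⊕1⊕0⊕1⊕1 = 1
p8 (pos 8,9,10,11,12,13,14,15): XOR of data positions = 0⊕1⊕1⊕1⊕0⊕1⊕1 = 1
Codeword: 011101110111011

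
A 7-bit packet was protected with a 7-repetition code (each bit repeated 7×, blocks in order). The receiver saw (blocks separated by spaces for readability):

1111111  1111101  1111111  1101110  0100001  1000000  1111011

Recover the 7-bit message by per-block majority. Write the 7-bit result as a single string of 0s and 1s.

1111001

Block 1 (1111111): 7 ones → 1
Block 2 (1111101): 6 ones → 1
Block 3 (1111111): 7 ones → 1
Block 4 (1101110): 5 ones → 1
Block 5 (0100001): 2 ones → 0
Block 6 (1000000): 1 one → 0
Block 7 (1111011): 6 ones → 1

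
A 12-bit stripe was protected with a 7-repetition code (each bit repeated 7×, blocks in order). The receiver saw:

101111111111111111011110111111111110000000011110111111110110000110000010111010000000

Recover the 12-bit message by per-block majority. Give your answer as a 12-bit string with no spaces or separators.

111110110010

Block 1 (1011111): 6 ones → 1
Block 2 (1111111): 7 ones → 1
Block 3 (1111011): 6 ones → 1
Block 4 (1101111): 6 ones → 1
Block 5 (1111111): 7 ones → 1
Block 6 (0000000): 0 ones → 0
Block 7 (0111101): 5 ones → 1
Block 8 (1111111): 7 ones → 1
Block 9 (0110000): 2 ones → 0
Block 10 (1100000): 2 ones → 0
Block 11 (1011101): 5 ones → 1
Block 12 (0000000): 0 ones → 0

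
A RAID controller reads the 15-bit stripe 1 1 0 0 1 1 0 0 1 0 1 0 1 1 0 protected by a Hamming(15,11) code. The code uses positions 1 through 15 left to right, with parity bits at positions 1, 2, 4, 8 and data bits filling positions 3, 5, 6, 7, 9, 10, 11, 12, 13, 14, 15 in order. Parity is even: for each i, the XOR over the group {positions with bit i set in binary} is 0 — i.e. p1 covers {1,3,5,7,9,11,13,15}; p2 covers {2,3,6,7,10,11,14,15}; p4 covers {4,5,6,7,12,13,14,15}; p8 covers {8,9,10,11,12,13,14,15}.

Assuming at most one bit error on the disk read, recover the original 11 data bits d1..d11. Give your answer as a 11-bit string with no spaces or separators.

01101010110

s1 (pos 1,3,5,7,9,11,13,15): 1⊕0⊕1⊕0⊕1⊕1⊕1⊕0 = 1
s2 (pos 2,3,6,7,10,11,14,15): 1⊕0⊕1⊕0⊕0⊕1⊕1⊕0 = 0
s4 (pos 4,5,6,7,12,13,14,15): 0⊕1⊕1⊕0⊕0⊕1⊕1⊕0 = 0
s8 (pos 8,9,10,11,12,13,14,15): 0⊕1⊕0⊕1⊕0⊕1⊕1⊕0 = 0
Syndrome s8…s1 = 0001 → error at position 1.
Flip position 1: 110011001010110 → 010011001010110
Read data bits from positions 3,5,6,7,9,10,11,12,13,14,15: 01101010110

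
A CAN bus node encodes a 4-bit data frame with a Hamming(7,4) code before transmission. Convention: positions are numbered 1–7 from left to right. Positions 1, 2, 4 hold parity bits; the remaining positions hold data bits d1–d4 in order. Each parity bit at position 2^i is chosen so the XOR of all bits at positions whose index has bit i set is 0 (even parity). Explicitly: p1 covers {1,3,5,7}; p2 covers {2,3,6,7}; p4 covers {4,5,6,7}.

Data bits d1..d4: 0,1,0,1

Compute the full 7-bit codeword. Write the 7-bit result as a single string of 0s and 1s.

Place data at non-parity positions: p1 p2 0 p4 1 0 1
p1 (pos 1,3,5,7): XOR of data positions = 0⊕1⊕1 = 0
p2 (pos 2,3,6,7): XOR of data positions = 0⊕0⊕1 = 1
p4 (pos 4,5,6,7): XOR of data positions = 1⊕0⊕1 = 0
Codeword: 0100101

0100101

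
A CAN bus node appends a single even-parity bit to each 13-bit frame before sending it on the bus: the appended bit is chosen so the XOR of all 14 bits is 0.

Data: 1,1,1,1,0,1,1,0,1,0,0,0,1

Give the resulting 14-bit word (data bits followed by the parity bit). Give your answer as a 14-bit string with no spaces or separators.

XOR of the 13 data bits: 1⊕1⊕1⊕1⊕0⊕1⊕1⊕0⊕1⊕0⊕0⊕0⊕1 = 0
Parity bit = 0 (so all 14 bits XOR to 0).

11110110100010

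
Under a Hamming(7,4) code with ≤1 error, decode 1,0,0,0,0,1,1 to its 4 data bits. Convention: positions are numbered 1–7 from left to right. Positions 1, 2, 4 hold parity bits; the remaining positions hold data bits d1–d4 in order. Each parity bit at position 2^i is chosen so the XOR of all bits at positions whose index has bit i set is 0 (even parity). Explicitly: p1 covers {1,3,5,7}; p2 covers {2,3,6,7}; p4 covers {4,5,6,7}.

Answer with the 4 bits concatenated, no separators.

s1 (pos 1,3,5,7): 1⊕0⊕0⊕1 = 0
s2 (pos 2,3,6,7): 0⊕0⊕1⊕1 = 0
s4 (pos 4,5,6,7): 0⊕0⊕1⊕1 = 0
Syndrome s4…s1 = 000 → no error.
Read data bits from positions 3,5,6,7: 0011

0011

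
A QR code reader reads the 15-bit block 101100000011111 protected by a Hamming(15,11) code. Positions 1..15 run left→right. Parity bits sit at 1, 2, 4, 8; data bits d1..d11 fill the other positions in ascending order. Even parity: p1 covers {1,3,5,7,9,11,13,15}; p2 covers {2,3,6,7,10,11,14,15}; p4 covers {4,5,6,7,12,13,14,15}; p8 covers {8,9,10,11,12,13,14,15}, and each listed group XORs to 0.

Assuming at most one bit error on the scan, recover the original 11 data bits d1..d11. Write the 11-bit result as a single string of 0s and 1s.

s1 (pos 1,3,5,7,9,11,13,15): 1⊕1⊕0⊕0⊕0⊕1⊕1⊕1 = 1
s2 (pos 2,3,6,7,10,11,14,15): 0⊕1⊕0⊕0⊕0⊕1⊕1⊕1 = 0
s4 (pos 4,5,6,7,12,13,14,15): 1⊕0⊕0⊕0⊕1⊕1⊕1⊕1 = 1
s8 (pos 8,9,10,11,12,13,14,15): 0⊕0⊕0⊕1⊕1⊕1⊕1⊕1 = 1
Syndrome s8…s1 = 1101 → error at position 13.
Flip position 13: 101100000011111 → 101100000011011
Read data bits from positions 3,5,6,7,9,10,11,12,13,14,15: 10000011011

10000011011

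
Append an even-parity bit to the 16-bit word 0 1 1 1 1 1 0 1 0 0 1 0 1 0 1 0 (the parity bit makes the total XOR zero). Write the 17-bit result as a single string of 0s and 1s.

XOR of the 16 data bits: 0⊕1⊕1⊕1⊕1⊕1⊕0⊕1⊕0⊕0⊕1⊕0⊕1⊕0⊕1⊕0 = 1
Parity bit = 1 (so all 17 bits XOR to 0).

01111101001010101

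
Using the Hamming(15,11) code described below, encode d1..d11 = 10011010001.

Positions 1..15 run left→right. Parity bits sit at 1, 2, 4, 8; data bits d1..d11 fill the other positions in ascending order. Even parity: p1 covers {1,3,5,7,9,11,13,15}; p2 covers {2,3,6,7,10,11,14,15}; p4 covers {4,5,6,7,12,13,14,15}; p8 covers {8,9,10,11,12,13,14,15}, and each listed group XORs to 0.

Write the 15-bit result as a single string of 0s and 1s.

Place data at non-parity positions: p1 p2 1 p4 0 0 1 p8 1 0 1 0 0 0 1
p1 (pos 1,3,5,7,9,11,13,15): XOR of data positions = 1⊕0⊕1⊕1⊕1⊕0⊕1 = 1
p2 (pos 2,3,6,7,10,11,14,15): XOR of data positions = 1⊕0⊕1⊕0⊕1⊕0⊕1 = 0
p4 (pos 4,5,6,7,12,13,14,15): XOR of data positions = 0⊕0⊕1⊕0⊕0⊕0⊕1 = 0
p8 (pos 8,9,10,11,12,13,14,15): XOR of data positions = 1⊕0⊕1⊕0⊕0⊕0⊕1 = 1
Codeword: 101000111010001

101000111010001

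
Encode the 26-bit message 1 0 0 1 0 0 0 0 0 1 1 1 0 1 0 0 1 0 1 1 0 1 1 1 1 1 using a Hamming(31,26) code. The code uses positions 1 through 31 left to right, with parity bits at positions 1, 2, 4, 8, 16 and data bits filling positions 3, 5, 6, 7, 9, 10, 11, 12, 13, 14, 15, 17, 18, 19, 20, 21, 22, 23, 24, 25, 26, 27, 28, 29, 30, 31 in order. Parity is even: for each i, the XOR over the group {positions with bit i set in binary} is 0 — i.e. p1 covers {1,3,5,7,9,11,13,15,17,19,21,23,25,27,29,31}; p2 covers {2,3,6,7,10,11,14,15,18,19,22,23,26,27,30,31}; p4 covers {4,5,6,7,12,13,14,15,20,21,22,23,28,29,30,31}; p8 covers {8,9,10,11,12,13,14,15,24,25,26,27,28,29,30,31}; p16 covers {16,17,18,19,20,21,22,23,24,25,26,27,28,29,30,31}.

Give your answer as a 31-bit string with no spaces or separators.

1110001100000110101001011011111

Place data at non-parity positions: p1 p2 1 p4 0 0 1 p8 0 0 0 0 0 1 1 p16 1 0 1 0 0 1 0 1 1 0 1 1 1 1 1
p1 (pos 1,3,5,7,9,11,13,15,17,19,21,23,25,27,29,31): XOR of data positions = 1⊕0⊕1⊕0⊕0⊕0⊕1⊕1⊕1⊕0⊕0⊕1⊕1⊕1⊕1 = 1
p2 (pos 2,3,6,7,10,11,14,15,18,19,22,23,26,27,30,31): XOR of data positions = 1⊕0⊕1⊕0⊕0⊕1⊕1⊕0⊕1⊕1⊕0⊕0⊕1⊕1⊕1 = 1
p4 (pos 4,5,6,7,12,13,14,15,20,21,22,23,28,29,30,31): XOR of data positions = 0⊕0⊕1⊕0⊕0⊕1⊕1⊕0⊕0⊕1⊕0⊕1⊕1⊕1⊕1 = 0
p8 (pos 8,9,10,11,12,13,14,15,24,25,26,27,28,29,30,31): XOR of data positions = 0⊕0⊕0⊕0⊕0⊕1⊕1⊕1⊕1⊕0⊕1⊕1⊕1⊕1⊕1 = 1
p16 (pos 16,17,18,19,20,21,22,23,24,25,26,27,28,29,30,31): XOR of data positions = 1⊕0⊕1⊕0⊕0⊕1⊕0⊕1⊕1⊕0⊕1⊕1⊕1⊕1⊕1 = 0
Codeword: 1110001100000110101001011011111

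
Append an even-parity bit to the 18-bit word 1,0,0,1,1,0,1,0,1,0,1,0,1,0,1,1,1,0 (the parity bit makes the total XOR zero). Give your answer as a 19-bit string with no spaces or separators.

1001101010101011100

XOR of the 18 data bits: 1⊕0⊕0⊕1⊕1⊕0⊕1⊕0⊕1⊕0⊕1⊕0⊕1⊕0⊕1⊕1⊕1⊕0 = 0
Parity bit = 0 (so all 19 bits XOR to 0).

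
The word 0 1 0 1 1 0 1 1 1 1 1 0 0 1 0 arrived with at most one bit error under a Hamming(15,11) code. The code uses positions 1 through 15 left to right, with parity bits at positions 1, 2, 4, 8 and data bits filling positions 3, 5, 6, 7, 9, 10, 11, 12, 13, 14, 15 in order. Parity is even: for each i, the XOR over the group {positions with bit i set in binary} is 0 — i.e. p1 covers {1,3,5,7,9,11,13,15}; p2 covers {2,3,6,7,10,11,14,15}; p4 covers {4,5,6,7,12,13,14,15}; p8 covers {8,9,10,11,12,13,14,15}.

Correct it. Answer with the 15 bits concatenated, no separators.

010110111010010

s1 (pos 1,3,5,7,9,11,13,15): 0⊕0⊕1⊕1⊕1⊕1⊕0⊕0 = 0
s2 (pos 2,3,6,7,10,11,14,15): 1⊕0⊕0⊕1⊕1⊕1⊕1⊕0 = 1
s4 (pos 4,5,6,7,12,13,14,15): 1⊕1⊕0⊕1⊕0⊕0⊕1⊕0 = 0
s8 (pos 8,9,10,11,12,13,14,15): 1⊕1⊕1⊕1⊕0⊕0⊕1⊕0 = 1
Syndrome s8…s1 = 1010 → error at position 10.
Flip position 10: 010110111110010 → 010110111010010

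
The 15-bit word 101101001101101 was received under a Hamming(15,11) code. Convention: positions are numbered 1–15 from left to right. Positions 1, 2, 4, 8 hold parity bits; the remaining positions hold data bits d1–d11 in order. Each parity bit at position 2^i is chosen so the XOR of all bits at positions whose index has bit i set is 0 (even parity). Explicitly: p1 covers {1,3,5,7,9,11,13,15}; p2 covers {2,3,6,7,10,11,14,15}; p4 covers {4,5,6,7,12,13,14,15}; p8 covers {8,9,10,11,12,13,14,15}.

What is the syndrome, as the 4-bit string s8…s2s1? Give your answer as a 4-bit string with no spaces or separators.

1101

s1 (pos 1,3,5,7,9,11,13,15): 1⊕1⊕0⊕0⊕1⊕0⊕1⊕1 = 1
s2 (pos 2,3,6,7,10,11,14,15): 0⊕1⊕1⊕0⊕1⊕0⊕0⊕1 = 0
s4 (pos 4,5,6,7,12,13,14,15): 1⊕0⊕1⊕0⊕1⊕1⊕0⊕1 = 1
s8 (pos 8,9,10,11,12,13,14,15): 0⊕1⊕1⊕0⊕1⊕1⊕0⊕1 = 1
Syndrome s8…s1 = 1101 → error at position 13.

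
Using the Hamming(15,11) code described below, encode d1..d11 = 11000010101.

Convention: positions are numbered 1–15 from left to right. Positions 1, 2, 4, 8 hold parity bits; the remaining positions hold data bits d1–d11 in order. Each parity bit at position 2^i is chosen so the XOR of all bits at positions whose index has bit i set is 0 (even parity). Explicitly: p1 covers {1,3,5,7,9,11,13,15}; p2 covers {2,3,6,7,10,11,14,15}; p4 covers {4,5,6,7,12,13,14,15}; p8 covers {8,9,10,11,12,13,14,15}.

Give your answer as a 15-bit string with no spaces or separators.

Place data at non-parity positions: p1 p2 1 p4 1 0 0 p8 0 0 1 0 1 0 1
p1 (pos 1,3,5,7,9,11,13,15): XOR of data positions = 1⊕1⊕0⊕0⊕1⊕1⊕1 = 1
p2 (pos 2,3,6,7,10,11,14,15): XOR of data positions = 1⊕0⊕0⊕0⊕1⊕0⊕1 = 1
p4 (pos 4,5,6,7,12,13,14,15): XOR of data positions = 1⊕0⊕0⊕0⊕1⊕0⊕1 = 1
p8 (pos 8,9,10,11,12,13,14,15): XOR of data positions = 0⊕0⊕1⊕0⊕1⊕0⊕1 = 1
Codeword: 111110010010101

111110010010101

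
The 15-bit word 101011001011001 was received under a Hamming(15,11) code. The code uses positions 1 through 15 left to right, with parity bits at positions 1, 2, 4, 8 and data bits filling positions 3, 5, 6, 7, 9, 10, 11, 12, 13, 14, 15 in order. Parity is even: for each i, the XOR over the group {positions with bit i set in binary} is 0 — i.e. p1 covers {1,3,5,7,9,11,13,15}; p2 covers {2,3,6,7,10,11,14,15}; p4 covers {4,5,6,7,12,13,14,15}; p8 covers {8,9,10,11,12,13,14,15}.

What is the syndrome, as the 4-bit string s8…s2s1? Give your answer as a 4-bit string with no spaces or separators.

s1 (pos 1,3,5,7,9,11,13,15): 1⊕1⊕1⊕0⊕1⊕1⊕0⊕1 = 0
s2 (pos 2,3,6,7,10,11,14,15): 0⊕1⊕1⊕0⊕0⊕1⊕0⊕1 = 0
s4 (pos 4,5,6,7,12,13,14,15): 0⊕1⊕1⊕0⊕1⊕0⊕0⊕1 = 0
s8 (pos 8,9,10,11,12,13,14,15): 0⊕1⊕0⊕1⊕1⊕0⊕0⊕1 = 0
Syndrome s8…s1 = 0000 → no error.

0000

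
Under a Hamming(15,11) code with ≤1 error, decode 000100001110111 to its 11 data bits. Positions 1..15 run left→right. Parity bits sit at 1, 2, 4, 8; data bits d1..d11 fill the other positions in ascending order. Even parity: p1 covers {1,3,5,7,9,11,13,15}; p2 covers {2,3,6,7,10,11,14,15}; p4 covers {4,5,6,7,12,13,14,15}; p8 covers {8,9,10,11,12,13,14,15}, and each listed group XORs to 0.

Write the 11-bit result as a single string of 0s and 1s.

s1 (pos 1,3,5,7,9,11,13,15): 0⊕0⊕0⊕0⊕1⊕1⊕1⊕1 = 0
s2 (pos 2,3,6,7,10,11,14,15): 0⊕0⊕0⊕0⊕1⊕1⊕1⊕1 = 0
s4 (pos 4,5,6,7,12,13,14,15): 1⊕0⊕0⊕0⊕0⊕1⊕1⊕1 = 0
s8 (pos 8,9,10,11,12,13,14,15): 0⊕1⊕1⊕1⊕0⊕1⊕1⊕1 = 0
Syndrome s8…s1 = 0000 → no error.
Read data bits from positions 3,5,6,7,9,10,11,12,13,14,15: 00001110111

00001110111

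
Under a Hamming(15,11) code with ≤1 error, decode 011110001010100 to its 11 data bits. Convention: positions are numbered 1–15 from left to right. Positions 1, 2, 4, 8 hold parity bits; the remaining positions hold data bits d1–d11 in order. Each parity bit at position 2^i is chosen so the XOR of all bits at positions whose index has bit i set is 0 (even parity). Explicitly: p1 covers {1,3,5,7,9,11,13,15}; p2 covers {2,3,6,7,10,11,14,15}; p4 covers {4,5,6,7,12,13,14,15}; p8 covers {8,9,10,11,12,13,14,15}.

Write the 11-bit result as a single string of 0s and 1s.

11001010101

s1 (pos 1,3,5,7,9,11,13,15): 0⊕1⊕1⊕0⊕1⊕1⊕1⊕0 = 1
s2 (pos 2,3,6,7,10,11,14,15): 1⊕1⊕0⊕0⊕0⊕1⊕0⊕0 = 1
s4 (pos 4,5,6,7,12,13,14,15): 1⊕1⊕0⊕0⊕0⊕1⊕0⊕0 = 1
s8 (pos 8,9,10,11,12,13,14,15): 0⊕1⊕0⊕1⊕0⊕1⊕0⊕0 = 1
Syndrome s8…s1 = 1111 → error at position 15.
Flip position 15: 011110001010100 → 011110001010101
Read data bits from positions 3,5,6,7,9,10,11,12,13,14,15: 11001010101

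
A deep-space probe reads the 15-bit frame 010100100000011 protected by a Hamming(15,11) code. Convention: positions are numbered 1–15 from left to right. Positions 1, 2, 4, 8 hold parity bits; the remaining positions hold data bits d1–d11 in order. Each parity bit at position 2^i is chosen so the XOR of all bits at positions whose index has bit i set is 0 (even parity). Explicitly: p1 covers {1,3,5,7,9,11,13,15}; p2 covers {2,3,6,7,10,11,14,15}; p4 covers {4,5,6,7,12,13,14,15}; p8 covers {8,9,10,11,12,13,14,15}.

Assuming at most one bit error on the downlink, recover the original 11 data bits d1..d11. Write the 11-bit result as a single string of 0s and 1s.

00010000011

s1 (pos 1,3,5,7,9,11,13,15): 0⊕0⊕0⊕1⊕0⊕0⊕0⊕1 = 0
s2 (pos 2,3,6,7,10,11,14,15): 1⊕0⊕0⊕1⊕0⊕0⊕1⊕1 = 0
s4 (pos 4,5,6,7,12,13,14,15): 1⊕0⊕0⊕1⊕0⊕0⊕1⊕1 = 0
s8 (pos 8,9,10,11,12,13,14,15): 0⊕0⊕0⊕0⊕0⊕0⊕1⊕1 = 0
Syndrome s8…s1 = 0000 → no error.
Read data bits from positions 3,5,6,7,9,10,11,12,13,14,15: 00010000011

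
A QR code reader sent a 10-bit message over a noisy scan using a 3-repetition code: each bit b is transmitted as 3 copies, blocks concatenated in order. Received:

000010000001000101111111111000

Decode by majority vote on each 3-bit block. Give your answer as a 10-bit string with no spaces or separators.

0000011110

Block 1 (000): 0 ones → 0
Block 2 (010): 1 one → 0
Block 3 (000): 0 ones → 0
Block 4 (001): 1 one → 0
Block 5 (000): 0 ones → 0
Block 6 (101): 2 ones → 1
Block 7 (111): 3 ones → 1
Block 8 (111): 3 ones → 1
Block 9 (111): 3 ones → 1
Block 10 (000): 0 ones → 0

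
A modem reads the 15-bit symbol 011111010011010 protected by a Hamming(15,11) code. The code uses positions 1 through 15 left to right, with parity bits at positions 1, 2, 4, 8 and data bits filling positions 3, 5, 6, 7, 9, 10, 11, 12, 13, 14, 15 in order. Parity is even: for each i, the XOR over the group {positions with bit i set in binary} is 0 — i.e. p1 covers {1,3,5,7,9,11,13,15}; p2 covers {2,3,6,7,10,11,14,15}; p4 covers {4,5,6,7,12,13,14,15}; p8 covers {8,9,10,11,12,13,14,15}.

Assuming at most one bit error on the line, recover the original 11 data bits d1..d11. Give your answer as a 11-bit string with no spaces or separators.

s1 (pos 1,3,5,7,9,11,13,15): 0⊕1⊕1⊕0⊕0⊕1⊕0⊕0 = 1
s2 (pos 2,3,6,7,10,11,14,15): 1⊕1⊕1⊕0⊕0⊕1⊕1⊕0 = 1
s4 (pos 4,5,6,7,12,13,14,15): 1⊕1⊕1⊕0⊕1⊕0⊕1⊕0 = 1
s8 (pos 8,9,10,11,12,13,14,15): 1⊕0⊕0⊕1⊕1⊕0⊕1⊕0 = 0
Syndrome s8…s1 = 0111 → error at position 7.
Flip position 7: 011111010011010 → 011111110011010
Read data bits from positions 3,5,6,7,9,10,11,12,13,14,15: 11110011010

11110011010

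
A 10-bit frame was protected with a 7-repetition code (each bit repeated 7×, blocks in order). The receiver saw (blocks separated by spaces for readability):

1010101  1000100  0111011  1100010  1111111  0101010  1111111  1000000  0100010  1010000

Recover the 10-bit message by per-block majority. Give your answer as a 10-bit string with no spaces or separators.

Block 1 (1010101): 4 ones → 1
Block 2 (1000100): 2 ones → 0
Block 3 (0111011): 5 ones → 1
Block 4 (1100010): 3 ones → 0
Block 5 (1111111): 7 ones → 1
Block 6 (0101010): 3 ones → 0
Block 7 (1111111): 7 ones → 1
Block 8 (1000000): 1 one → 0
Block 9 (0100010): 2 ones → 0
Block 10 (1010000): 2 ones → 0

1010101000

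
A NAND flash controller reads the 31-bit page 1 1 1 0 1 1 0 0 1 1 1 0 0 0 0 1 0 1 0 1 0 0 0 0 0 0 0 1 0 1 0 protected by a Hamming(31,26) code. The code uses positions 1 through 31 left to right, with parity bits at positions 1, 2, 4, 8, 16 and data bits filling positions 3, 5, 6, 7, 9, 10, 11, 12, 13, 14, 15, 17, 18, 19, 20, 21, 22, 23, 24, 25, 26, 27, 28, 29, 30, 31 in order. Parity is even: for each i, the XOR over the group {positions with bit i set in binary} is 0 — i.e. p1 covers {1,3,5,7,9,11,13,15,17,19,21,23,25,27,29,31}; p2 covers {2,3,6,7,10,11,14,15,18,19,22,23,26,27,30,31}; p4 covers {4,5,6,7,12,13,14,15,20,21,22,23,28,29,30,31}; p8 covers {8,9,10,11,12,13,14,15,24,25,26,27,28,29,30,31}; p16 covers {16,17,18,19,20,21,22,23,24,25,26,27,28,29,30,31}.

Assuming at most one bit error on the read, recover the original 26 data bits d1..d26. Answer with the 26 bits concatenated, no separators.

s1 (pos 1,3,5,7,9,11,13,15,17,19,21,23,25,27,29,31): 1⊕1⊕1⊕0⊕1⊕1⊕0⊕0⊕0⊕0⊕0⊕0⊕0⊕0⊕0⊕0 = 1
s2 (pos 2,3,6,7,10,11,14,15,18,19,22,23,26,27,30,31): 1⊕1⊕1⊕0⊕1⊕1⊕0⊕0⊕1⊕0⊕0⊕0⊕0⊕0⊕1⊕0 = 1
s4 (pos 4,5,6,7,12,13,14,15,20,21,22,23,28,29,30,31): 0⊕1⊕1⊕0⊕0⊕0⊕0⊕0⊕1⊕0⊕0⊕0⊕1⊕0⊕1⊕0 = 1
s8 (pos 8,9,10,11,12,13,14,15,24,25,26,27,28,29,30,31): 0⊕1⊕1⊕1⊕0⊕0⊕0⊕0⊕0⊕0⊕0⊕0⊕1⊕0⊕1⊕0 = 1
s16 (pos 16,17,18,19,20,21,22,23,24,25,26,27,28,29,30,31): 1⊕0⊕1⊕0⊕1⊕0⊕0⊕0⊕0⊕0⊕0⊕0⊕1⊕0⊕1⊕0 = 1
Syndrome s16…s1 = 11111 → error at position 31.
Flip position 31: 1110110011100001010100000001010 → 1110110011100001010100000001011
Read data bits from positions 3,5,6,7,9,10,11,12,13,14,15,17,18,19,20,21,22,23,24,25,26,27,28,29,30,31: 11101110000010100000001011

11101110000010100000001011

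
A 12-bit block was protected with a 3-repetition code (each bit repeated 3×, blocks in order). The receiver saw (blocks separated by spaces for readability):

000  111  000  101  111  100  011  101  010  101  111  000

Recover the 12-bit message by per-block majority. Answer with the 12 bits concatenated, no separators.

010110110110

Block 1 (000): 0 ones → 0
Block 2 (111): 3 ones → 1
Block 3 (000): 0 ones → 0
Block 4 (101): 2 ones → 1
Block 5 (111): 3 ones → 1
Block 6 (100): 1 one → 0
Block 7 (011): 2 ones → 1
Block 8 (101): 2 ones → 1
Block 9 (010): 1 one → 0
Block 10 (101): 2 ones → 1
Block 11 (111): 3 ones → 1
Block 12 (000): 0 ones → 0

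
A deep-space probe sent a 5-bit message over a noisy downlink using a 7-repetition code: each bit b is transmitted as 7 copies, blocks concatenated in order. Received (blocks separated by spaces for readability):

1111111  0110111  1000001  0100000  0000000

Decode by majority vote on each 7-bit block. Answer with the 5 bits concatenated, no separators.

11000

Block 1 (1111111): 7 ones → 1
Block 2 (0110111): 5 ones → 1
Block 3 (1000001): 2 ones → 0
Block 4 (0100000): 1 one → 0
Block 5 (0000000): 0 ones → 0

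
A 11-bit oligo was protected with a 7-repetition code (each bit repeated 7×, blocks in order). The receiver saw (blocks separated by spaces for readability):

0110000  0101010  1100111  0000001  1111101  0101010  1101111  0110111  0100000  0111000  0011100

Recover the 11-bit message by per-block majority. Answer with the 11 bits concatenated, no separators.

Block 1 (0110000): 2 ones → 0
Block 2 (0101010): 3 ones → 0
Block 3 (1100111): 5 ones → 1
Block 4 (0000001): 1 one → 0
Block 5 (1111101): 6 ones → 1
Block 6 (0101010): 3 ones → 0
Block 7 (1101111): 6 ones → 1
Block 8 (0110111): 5 ones → 1
Block 9 (0100000): 1 one → 0
Block 10 (0111000): 3 ones → 0
Block 11 (0011100): 3 ones → 0

00101011000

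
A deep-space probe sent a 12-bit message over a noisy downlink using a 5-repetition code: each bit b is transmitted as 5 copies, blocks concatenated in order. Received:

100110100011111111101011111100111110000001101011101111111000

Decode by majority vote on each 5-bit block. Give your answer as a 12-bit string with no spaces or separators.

101111101110

Block 1 (10011): 3 ones → 1
Block 2 (01000): 1 one → 0
Block 3 (11111): 5 ones → 1
Block 4 (11110): 4 ones → 1
Block 5 (10111): 4 ones → 1
Block 6 (11100): 3 ones → 1
Block 7 (11111): 5 ones → 1
Block 8 (00000): 0 ones → 0
Block 9 (01101): 3 ones → 1
Block 10 (01110): 3 ones → 1
Block 11 (11111): 5 ones → 1
Block 12 (11000): 2 ones → 0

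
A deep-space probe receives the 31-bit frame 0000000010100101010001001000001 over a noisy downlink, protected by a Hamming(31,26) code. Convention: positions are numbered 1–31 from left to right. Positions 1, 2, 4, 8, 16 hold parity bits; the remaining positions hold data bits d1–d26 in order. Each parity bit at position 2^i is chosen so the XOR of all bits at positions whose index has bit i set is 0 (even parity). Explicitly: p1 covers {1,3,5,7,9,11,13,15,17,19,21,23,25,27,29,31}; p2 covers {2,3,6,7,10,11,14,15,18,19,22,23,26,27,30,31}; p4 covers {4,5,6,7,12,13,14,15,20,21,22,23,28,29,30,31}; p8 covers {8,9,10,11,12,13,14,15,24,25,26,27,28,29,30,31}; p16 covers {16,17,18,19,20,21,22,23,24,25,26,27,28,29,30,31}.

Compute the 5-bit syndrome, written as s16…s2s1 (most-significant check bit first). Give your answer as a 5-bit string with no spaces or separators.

11110

s1 (pos 1,3,5,7,9,11,13,15,17,19,21,23,25,27,29,31): 0⊕0⊕0⊕0⊕1⊕1⊕0⊕0⊕0⊕0⊕0⊕0⊕1⊕0⊕0⊕1 = 0
s2 (pos 2,3,6,7,10,11,14,15,18,19,22,23,26,27,30,31): 0⊕0⊕0⊕0⊕0⊕1⊕1⊕0⊕1⊕0⊕1⊕0⊕0⊕0⊕0⊕1 = 1
s4 (pos 4,5,6,7,12,13,14,15,20,21,22,23,28,29,30,31): 0⊕0⊕0⊕0⊕0⊕0⊕1⊕0⊕0⊕0⊕1⊕0⊕0⊕0⊕0⊕1 = 1
s8 (pos 8,9,10,11,12,13,14,15,24,25,26,27,28,29,30,31): 0⊕1⊕0⊕1⊕0⊕0⊕1⊕0⊕0⊕1⊕0⊕0⊕0⊕0⊕0⊕1 = 1
s16 (pos 16,17,18,19,20,21,22,23,24,25,26,27,28,29,30,31): 1⊕0⊕1⊕0⊕0⊕0⊕1⊕0⊕0⊕1⊕0⊕0⊕0⊕0⊕0⊕1 = 1
Syndrome s16…s1 = 11110 → error at position 30.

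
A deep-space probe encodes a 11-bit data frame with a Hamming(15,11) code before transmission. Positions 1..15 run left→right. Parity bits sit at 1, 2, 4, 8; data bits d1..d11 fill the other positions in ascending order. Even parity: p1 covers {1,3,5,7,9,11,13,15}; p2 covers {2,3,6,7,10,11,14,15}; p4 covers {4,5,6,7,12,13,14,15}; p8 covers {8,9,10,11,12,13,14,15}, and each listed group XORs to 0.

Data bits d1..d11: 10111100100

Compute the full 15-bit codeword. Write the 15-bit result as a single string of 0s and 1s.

001101111100100

Place data at non-parity positions: p1 p2 1 p4 0 1 1 p8 1 1 0 0 1 0 0
p1 (pos 1,3,5,7,9,11,13,15): XOR of data positions = 1⊕0⊕1⊕1⊕0⊕1⊕0 = 0
p2 (pos 2,3,6,7,10,11,14,15): XOR of data positions = 1⊕1⊕1⊕1⊕0⊕0⊕0 = 0
p4 (pos 4,5,6,7,12,13,14,15): XOR of data positions = 0⊕1⊕1⊕0⊕1⊕0⊕0 = 1
p8 (pos 8,9,10,11,12,13,14,15): XOR of data positions = 1⊕1⊕0⊕0⊕1⊕0⊕0 = 1
Codeword: 001101111100100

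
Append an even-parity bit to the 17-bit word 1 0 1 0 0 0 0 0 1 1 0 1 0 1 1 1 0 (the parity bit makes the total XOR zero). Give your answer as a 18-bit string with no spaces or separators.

101000001101011100

XOR of the 17 data bits: 1⊕0⊕1⊕0⊕0⊕0⊕0⊕0⊕1⊕1⊕0⊕1⊕0⊕1⊕1⊕1⊕0 = 0
Parity bit = 0 (so all 18 bits XOR to 0).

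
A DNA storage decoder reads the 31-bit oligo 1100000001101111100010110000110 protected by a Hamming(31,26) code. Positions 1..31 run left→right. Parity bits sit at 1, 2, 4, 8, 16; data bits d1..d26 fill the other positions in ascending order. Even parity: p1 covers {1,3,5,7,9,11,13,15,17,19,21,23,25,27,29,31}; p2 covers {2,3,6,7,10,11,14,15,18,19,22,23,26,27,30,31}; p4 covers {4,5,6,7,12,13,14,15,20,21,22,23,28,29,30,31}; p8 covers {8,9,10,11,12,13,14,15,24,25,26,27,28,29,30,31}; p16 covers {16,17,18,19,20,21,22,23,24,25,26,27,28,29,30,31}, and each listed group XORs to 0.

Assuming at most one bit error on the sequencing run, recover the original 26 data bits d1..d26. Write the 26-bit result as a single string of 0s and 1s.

s1 (pos 1,3,5,7,9,11,13,15,17,19,21,23,25,27,29,31): 1⊕0⊕0⊕0⊕0⊕1⊕1⊕1⊕1⊕0⊕1⊕1⊕0⊕0⊕1⊕0 = 0
s2 (pos 2,3,6,7,10,11,14,15,18,19,22,23,26,27,30,31): 1⊕0⊕0⊕0⊕1⊕1⊕1⊕1⊕0⊕0⊕0⊕1⊕0⊕0⊕1⊕0 = 1
s4 (pos 4,5,6,7,12,13,14,15,20,21,22,23,28,29,30,31): 0⊕0⊕0⊕0⊕0⊕1⊕1⊕1⊕0⊕1⊕0⊕1⊕0⊕1⊕1⊕0 = 1
s8 (pos 8,9,10,11,12,13,14,15,24,25,26,27,28,29,30,31): 0⊕0⊕1⊕1⊕0⊕1⊕1⊕1⊕1⊕0⊕0⊕0⊕0⊕1⊕1⊕0 = 0
s16 (pos 16,17,18,19,20,21,22,23,24,25,26,27,28,29,30,31): 1⊕1⊕0⊕0⊕0⊕1⊕0⊕1⊕1⊕0⊕0⊕0⊕0⊕1⊕1⊕0 = 1
Syndrome s16…s1 = 10110 → error at position 22.
Flip position 22: 1100000001101111100010110000110 → 1100000001101111100011110000110
Read data bits from positions 3,5,6,7,9,10,11,12,13,14,15,17,18,19,20,21,22,23,24,25,26,27,28,29,30,31: 00000110111100011110000110

00000110111100011110000110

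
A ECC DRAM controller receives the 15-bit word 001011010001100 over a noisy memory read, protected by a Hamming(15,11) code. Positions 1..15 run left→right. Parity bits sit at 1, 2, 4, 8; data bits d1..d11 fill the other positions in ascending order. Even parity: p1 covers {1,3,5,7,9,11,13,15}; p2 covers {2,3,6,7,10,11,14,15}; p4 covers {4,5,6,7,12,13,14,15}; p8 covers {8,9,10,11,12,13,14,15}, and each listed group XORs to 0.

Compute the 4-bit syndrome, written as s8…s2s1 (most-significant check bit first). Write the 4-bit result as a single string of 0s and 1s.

1001

s1 (pos 1,3,5,7,9,11,13,15): 0⊕1⊕1⊕0⊕0⊕0⊕1⊕0 = 1
s2 (pos 2,3,6,7,10,11,14,15): 0⊕1⊕1⊕0⊕0⊕0⊕0⊕0 = 0
s4 (pos 4,5,6,7,12,13,14,15): 0⊕1⊕1⊕0⊕1⊕1⊕0⊕0 = 0
s8 (pos 8,9,10,11,12,13,14,15): 1⊕0⊕0⊕0⊕1⊕1⊕0⊕0 = 1
Syndrome s8…s1 = 1001 → error at position 9.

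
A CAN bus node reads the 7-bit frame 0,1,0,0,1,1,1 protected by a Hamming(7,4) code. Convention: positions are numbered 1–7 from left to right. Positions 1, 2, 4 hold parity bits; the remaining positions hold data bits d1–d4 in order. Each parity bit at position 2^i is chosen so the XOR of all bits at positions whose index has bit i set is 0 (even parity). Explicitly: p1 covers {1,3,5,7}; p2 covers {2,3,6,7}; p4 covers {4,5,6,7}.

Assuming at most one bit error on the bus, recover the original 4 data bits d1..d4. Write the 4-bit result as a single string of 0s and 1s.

s1 (pos 1,3,5,7): 0⊕0⊕1⊕1 = 0
s2 (pos 2,3,6,7): 1⊕0⊕1⊕1 = 1
s4 (pos 4,5,6,7): 0⊕1⊕1⊕1 = 1
Syndrome s4…s1 = 110 → error at position 6.
Flip position 6: 0100111 → 0100101
Read data bits from positions 3,5,6,7: 0101

0101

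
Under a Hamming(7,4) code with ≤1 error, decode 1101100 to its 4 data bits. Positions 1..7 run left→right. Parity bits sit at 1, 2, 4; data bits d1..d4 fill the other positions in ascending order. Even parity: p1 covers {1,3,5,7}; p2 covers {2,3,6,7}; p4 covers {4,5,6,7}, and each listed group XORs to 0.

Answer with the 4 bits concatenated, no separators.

s1 (pos 1,3,5,7): 1⊕0⊕1⊕0 = 0
s2 (pos 2,3,6,7): 1⊕0⊕0⊕0 = 1
s4 (pos 4,5,6,7): 1⊕1⊕0⊕0 = 0
Syndrome s4…s1 = 010 → error at position 2.
Flip position 2: 1101100 → 1001100
Read data bits from positions 3,5,6,7: 0100

0100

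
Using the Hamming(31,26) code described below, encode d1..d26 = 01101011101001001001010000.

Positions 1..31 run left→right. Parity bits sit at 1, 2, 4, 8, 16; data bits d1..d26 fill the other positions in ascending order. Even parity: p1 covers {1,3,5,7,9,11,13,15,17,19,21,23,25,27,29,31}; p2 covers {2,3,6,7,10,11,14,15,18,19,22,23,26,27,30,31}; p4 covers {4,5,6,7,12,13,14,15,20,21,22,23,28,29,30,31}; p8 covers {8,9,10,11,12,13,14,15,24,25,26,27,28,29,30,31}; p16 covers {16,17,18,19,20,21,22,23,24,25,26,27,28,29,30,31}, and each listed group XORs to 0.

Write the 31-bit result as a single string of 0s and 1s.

Place data at non-parity positions: p1 p2 0 p4 1 1 0 p8 1 0 1 1 1 0 1 p16 0 0 1 0 0 1 0 0 1 0 1 0 0 0 0
p1 (pos 1,3,5,7,9,11,13,15,17,19,21,23,25,27,29,31): XOR of data positions = 0⊕1⊕0⊕1⊕1⊕1⊕1⊕0⊕1⊕0⊕0⊕1⊕1⊕0⊕0 = 0
p2 (pos 2,3,6,7,10,11,14,15,18,19,22,23,26,27,30,31): XOR of data positions = 0⊕1⊕0⊕0⊕1⊕0⊕1⊕0⊕1⊕1⊕0⊕0⊕1⊕0⊕0 = 0
p4 (pos 4,5,6,7,12,13,14,15,20,21,22,23,28,29,30,31): XOR of data positions = 1⊕1⊕0⊕1⊕1⊕0⊕1⊕0⊕0⊕1⊕0⊕0⊕0⊕0⊕0 = 0
p8 (pos 8,9,10,11,12,13,14,15,24,25,26,27,28,29,30,31): XOR of data positions = 1⊕0⊕1⊕1⊕1⊕0⊕1⊕0⊕1⊕0⊕1⊕0⊕0⊕0⊕0 = 1
p16 (pos 16,17,18,19,20,21,22,23,24,25,26,27,28,29,30,31): XOR of data positions = 0⊕0⊕1⊕0⊕0⊕1⊕0⊕0⊕1⊕0⊕1⊕0⊕0⊕0⊕0 = 0
Codeword: 0000110110111010001001001010000

0000110110111010001001001010000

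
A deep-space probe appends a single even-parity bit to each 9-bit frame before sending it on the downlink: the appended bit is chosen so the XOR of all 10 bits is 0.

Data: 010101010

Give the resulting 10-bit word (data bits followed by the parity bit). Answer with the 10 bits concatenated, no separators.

0101010100

XOR of the 9 data bits: 0⊕1⊕0⊕1⊕0⊕1⊕0⊕1⊕0 = 0
Parity bit = 0 (so all 10 bits XOR to 0).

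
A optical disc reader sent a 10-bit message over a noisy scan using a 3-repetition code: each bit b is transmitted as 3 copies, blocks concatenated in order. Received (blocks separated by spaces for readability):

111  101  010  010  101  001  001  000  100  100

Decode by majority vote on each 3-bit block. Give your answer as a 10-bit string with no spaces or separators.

Block 1 (111): 3 ones → 1
Block 2 (101): 2 ones → 1
Block 3 (010): 1 one → 0
Block 4 (010): 1 one → 0
Block 5 (101): 2 ones → 1
Block 6 (001): 1 one → 0
Block 7 (001): 1 one → 0
Block 8 (000): 0 ones → 0
Block 9 (100): 1 one → 0
Block 10 (100): 1 one → 0

1100100000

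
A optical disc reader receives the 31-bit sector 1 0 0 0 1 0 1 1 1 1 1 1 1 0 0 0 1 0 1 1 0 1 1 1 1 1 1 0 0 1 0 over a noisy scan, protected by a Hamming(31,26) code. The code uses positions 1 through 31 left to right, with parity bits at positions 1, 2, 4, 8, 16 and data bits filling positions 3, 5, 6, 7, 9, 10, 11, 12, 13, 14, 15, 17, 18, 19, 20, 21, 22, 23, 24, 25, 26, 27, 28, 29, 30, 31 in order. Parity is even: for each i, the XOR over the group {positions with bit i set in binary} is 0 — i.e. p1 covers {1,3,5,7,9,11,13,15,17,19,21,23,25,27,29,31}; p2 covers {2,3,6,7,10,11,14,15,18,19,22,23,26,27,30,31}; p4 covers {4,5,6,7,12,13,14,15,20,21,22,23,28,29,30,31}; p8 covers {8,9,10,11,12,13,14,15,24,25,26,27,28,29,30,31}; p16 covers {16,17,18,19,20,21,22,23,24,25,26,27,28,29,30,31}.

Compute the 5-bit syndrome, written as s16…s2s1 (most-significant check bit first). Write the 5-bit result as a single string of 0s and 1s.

01011

s1 (pos 1,3,5,7,9,11,13,15,17,19,21,23,25,27,29,31): 1⊕0⊕1⊕1⊕1⊕1⊕1⊕0⊕1⊕1⊕0⊕1⊕1⊕1⊕0⊕0 = 1
s2 (pos 2,3,6,7,10,11,14,15,18,19,22,23,26,27,30,31): 0⊕0⊕0⊕1⊕1⊕1⊕0⊕0⊕0⊕1⊕1⊕1⊕1⊕1⊕1⊕0 = 1
s4 (pos 4,5,6,7,12,13,14,15,20,21,22,23,28,29,30,31): 0⊕1⊕0⊕1⊕1⊕1⊕0⊕0⊕1⊕0⊕1⊕1⊕0⊕0⊕1⊕0 = 0
s8 (pos 8,9,10,11,12,13,14,15,24,25,26,27,28,29,30,31): 1⊕1⊕1⊕1⊕1⊕1⊕0⊕0⊕1⊕1⊕1⊕1⊕0⊕0⊕1⊕0 = 1
s16 (pos 16,17,18,19,20,21,22,23,24,25,26,27,28,29,30,31): 0⊕1⊕0⊕1⊕1⊕0⊕1⊕1⊕1⊕1⊕1⊕1⊕0⊕0⊕1⊕0 = 0
Syndrome s16…s1 = 01011 → error at position 11.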